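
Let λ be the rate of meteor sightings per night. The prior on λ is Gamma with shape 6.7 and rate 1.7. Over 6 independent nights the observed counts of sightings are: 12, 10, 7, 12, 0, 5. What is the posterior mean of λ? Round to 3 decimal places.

Posterior mean ≈ 6.844

Total count ∑xᵢ = 46 over n = 6 nights.
Gamma is conjugate to the Poisson likelihood: posterior is Gamma(shape = 6.7+46 = 52.7, rate = 1.7+6 = 7.7).
E[λ | data] = 52.7/7.7 = 6.844.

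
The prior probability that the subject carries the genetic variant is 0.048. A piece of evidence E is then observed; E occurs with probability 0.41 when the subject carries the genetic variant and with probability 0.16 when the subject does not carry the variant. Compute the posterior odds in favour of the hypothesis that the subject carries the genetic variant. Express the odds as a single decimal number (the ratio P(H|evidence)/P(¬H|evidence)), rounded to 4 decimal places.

Prior odds = 0.048/(1−0.048) = 0.050420. In log-odds, ln(0.050420) = -2.9874.
Add log likelihood ratio: ln(2.5625) = 0.94098.
Posterior log-odds = -2.0464, so posterior odds = exp(-2.0464) = 0.12920.

Posterior odds ≈ 0.1292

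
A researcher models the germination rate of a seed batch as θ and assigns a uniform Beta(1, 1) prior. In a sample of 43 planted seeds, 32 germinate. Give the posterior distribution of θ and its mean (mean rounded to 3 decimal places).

Posterior: Beta(33, 12); mean ≈ 0.733

Observing 32 successes and 11 failures updates Beta(1, 1) by adding the success and failure counts to the two shape parameters: α = 1+32 = 33, β = 1+11 = 12.
E[θ | data] = 33/(33+12) = 0.733.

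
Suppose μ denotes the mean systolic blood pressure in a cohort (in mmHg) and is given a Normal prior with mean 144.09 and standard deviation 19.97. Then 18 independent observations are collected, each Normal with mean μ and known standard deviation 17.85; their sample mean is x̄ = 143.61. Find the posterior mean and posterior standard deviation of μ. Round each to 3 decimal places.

Posterior mean ≈ 143.630; posterior SD ≈ 4.117

Prior precision 1/τ₀² = 1/19.97² = 0.00250752; data precision n/σ² = 18/17.85² = 0.0564932.
Posterior precision = 0.00250752 + 0.0564932 = 0.0590007, giving posterior SD = 1/√0.0590007 = 4.117.
Posterior mean = (0.00250752·144.09 + 0.0564932·143.61) / 0.0590007 = 143.630.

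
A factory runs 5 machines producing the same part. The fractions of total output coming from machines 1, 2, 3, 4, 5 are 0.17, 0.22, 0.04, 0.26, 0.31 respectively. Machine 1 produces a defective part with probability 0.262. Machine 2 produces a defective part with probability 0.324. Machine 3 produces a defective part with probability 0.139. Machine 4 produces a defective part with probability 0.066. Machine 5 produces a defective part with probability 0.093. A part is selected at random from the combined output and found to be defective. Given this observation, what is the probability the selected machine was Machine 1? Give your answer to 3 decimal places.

P(defective|M1) = 0.262; P(defective|M2) = 0.324; P(defective|M3) = 0.139; P(defective|M4) = 0.066; P(defective|M5) = 0.093.
Prior × likelihood for each source: 0.17·0.262=0.04454, 0.22·0.324=0.07128, 0.04·0.139=0.005560, 0.26·0.066=0.01716, 0.31·0.093=0.02883. Summing gives P(defective) = 0.16737.
P(Machine 1 | defective) = 0.04454 / 0.16737 = 0.266.

Posterior probability ≈ 0.266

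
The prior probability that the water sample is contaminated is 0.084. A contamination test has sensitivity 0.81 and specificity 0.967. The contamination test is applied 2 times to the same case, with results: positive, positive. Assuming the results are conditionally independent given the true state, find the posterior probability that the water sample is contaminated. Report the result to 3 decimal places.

Posterior P(H) ≈ 0.982

With H the event that the water sample is contaminated, the joint likelihood of the observed sequence is P(data|H) = 0.81·0.81 = 0.65610 and P(data|¬H) = 0.033·0.033 = 0.0010890.
Bayes: P(H|data) = 0.084·0.65610 / (0.084·0.65610 + 0.916·0.0010890) = 0.055112/0.056110 = 0.9822.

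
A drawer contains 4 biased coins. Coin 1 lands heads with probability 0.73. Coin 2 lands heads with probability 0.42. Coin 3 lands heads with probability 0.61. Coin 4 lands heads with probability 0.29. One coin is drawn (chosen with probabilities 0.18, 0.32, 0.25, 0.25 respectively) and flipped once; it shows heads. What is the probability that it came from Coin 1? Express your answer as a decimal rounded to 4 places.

Posterior probability ≈ 0.2677

Tabulate prior·likelihood by source: [1] prior 0.18, lik 0.73, product 0.1314; [2] prior 0.32, lik 0.42, product 0.1344; [3] prior 0.25, lik 0.61, product 0.1525; [4] prior 0.25, lik 0.29, product 0.07250.
Normalizing constant = 0.49080; the posterior for Coin 1 is its product over the sum, 0.1314/0.49080 = 0.2677.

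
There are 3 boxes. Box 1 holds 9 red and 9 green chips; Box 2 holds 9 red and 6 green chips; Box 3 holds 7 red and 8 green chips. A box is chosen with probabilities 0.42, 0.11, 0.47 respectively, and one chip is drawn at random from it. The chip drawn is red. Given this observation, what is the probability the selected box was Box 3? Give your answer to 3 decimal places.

Tabulate prior·likelihood by source: [1] prior 0.42, lik 0.5, product 0.2100; [2] prior 0.11, lik 0.6, product 0.06600; [3] prior 0.47, lik 0.4667, product 0.2193.
Normalizing constant = 0.49533; the posterior for Box 3 is its product over the sum, 0.2193/0.49533 = 0.443.

Posterior probability ≈ 0.443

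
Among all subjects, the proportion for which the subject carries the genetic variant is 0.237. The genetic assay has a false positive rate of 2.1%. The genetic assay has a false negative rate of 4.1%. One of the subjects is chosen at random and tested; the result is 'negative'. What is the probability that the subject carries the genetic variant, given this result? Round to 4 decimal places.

P(H | E) ≈ 0.0128

Write H for 'the subject carries the genetic variant'. Prior odds H:¬H = 0.237/0.763 = 0.31062. For the 'negative' outcome, the likelihood ratio is 0.041/0.979 = 0.041879.
Posterior odds = 0.31062 × 0.041879 = 0.013008, so P(H|E) = 0.013008/(1+0.013008) = 0.0128.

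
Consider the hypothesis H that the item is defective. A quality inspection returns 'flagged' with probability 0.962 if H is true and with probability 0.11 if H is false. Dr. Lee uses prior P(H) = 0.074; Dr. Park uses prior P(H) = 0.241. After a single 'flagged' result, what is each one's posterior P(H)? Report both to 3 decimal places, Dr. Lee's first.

Dr. Lee: 0.411; Dr. Park: 0.735

P('+'|H) = 0.962, P('+'|¬H) = 0.11.
Dr. Lee: numerator 0.962·0.074 = 0.071188; evidence = 0.071188+0.11·0.926 = 0.17305; posterior = 0.411.
Dr. Park: numerator 0.962·0.241 = 0.23184; evidence = 0.23184+0.11·0.759 = 0.31533; posterior = 0.735.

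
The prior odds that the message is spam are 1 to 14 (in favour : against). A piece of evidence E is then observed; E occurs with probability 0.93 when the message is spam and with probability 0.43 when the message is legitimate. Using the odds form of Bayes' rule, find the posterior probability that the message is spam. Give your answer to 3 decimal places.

Prior odds = 1/14 = 0.071429. In log-odds, ln(0.071429) = -2.6391.
Add log likelihood ratio: ln(2.1628) = 0.77140.
Posterior log-odds = -1.8677, so posterior odds = exp(-1.8677) = 0.15449. Converting, P(H|E) = 0.15449/1.1545 = 0.134.

Posterior probability ≈ 0.134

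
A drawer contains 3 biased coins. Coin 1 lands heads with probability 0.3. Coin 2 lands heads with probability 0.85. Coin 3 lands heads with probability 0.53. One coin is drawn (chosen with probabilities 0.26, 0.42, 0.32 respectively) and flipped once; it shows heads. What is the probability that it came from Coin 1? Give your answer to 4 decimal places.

Posterior probability ≈ 0.1290

Tabulate prior·likelihood by source: [1] prior 0.26, lik 0.3, product 0.07800; [2] prior 0.42, lik 0.85, product 0.3570; [3] prior 0.32, lik 0.53, product 0.1696.
Normalizing constant = 0.60460; the posterior for Coin 1 is its product over the sum, 0.07800/0.60460 = 0.1290.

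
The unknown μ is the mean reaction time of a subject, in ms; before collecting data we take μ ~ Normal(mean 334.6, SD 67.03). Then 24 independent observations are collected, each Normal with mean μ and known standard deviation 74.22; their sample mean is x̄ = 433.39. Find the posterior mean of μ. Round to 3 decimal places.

Posterior mean ≈ 428.589

With known σ, the Normal prior is conjugate. Weight on the data is w = (n/σ²)/(n/σ² + 1/τ₀²) = 0.00435682/(0.00435682+0.00022257) = 0.95140.
Posterior mean = w·x̄ + (1−w)·μ₀ = 0.95140·433.39 + 0.048602·334.6 = 428.589.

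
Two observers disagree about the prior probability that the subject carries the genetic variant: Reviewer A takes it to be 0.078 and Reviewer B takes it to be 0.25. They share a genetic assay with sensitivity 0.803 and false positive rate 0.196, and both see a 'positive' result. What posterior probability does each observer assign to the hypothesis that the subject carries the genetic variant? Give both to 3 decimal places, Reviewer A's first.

P('+'|H) = 0.803, P('+'|¬H) = 0.196.
Reviewer A: numerator 0.803·0.078 = 0.062634; evidence = 0.062634+0.196·0.922 = 0.24335; posterior = 0.257.
Reviewer B: numerator 0.803·0.25 = 0.20075; evidence = 0.20075+0.196·0.75 = 0.34775; posterior = 0.577.

Reviewer A: 0.257; Reviewer B: 0.577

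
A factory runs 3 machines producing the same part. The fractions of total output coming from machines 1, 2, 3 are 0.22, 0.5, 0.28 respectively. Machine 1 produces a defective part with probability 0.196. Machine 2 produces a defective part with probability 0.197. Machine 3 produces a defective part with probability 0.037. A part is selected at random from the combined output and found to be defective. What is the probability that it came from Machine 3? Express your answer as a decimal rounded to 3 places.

Posterior probability ≈ 0.068

Tabulate prior·likelihood by source: [1] prior 0.22, lik 0.196, product 0.04312; [2] prior 0.5, lik 0.197, product 0.09850; [3] prior 0.28, lik 0.037, product 0.01036.
Normalizing constant = 0.15198; the posterior for Machine 3 is its product over the sum, 0.01036/0.15198 = 0.068.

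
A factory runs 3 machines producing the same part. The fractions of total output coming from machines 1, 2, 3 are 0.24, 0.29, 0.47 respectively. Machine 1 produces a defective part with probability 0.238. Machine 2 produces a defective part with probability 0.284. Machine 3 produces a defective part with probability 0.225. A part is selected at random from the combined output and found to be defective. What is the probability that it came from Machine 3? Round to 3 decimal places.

Tabulate prior·likelihood by source: [1] prior 0.24, lik 0.238, product 0.05712; [2] prior 0.29, lik 0.284, product 0.08236; [3] prior 0.47, lik 0.225, product 0.1057.
Normalizing constant = 0.24523; the posterior for Machine 3 is its product over the sum, 0.1057/0.24523 = 0.431.

Posterior probability ≈ 0.431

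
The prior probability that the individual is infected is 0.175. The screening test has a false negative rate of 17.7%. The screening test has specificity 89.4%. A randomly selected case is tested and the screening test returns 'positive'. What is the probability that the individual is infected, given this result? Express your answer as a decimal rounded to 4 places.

P(H | E) ≈ 0.6222

Let H be the event that the individual is infected. P(H) = 0.175, so P(¬H) = 0.825. With E the 'positive' result, P(E|H) = 0.823 and P(E|¬H) = 0.106.
P(E) = 0.823·0.175 + 0.106·0.825 = 0.14402 + 0.087450 = 0.23147.
By Bayes' theorem, P(H|E) = 0.14402 / 0.23147 = 0.6222.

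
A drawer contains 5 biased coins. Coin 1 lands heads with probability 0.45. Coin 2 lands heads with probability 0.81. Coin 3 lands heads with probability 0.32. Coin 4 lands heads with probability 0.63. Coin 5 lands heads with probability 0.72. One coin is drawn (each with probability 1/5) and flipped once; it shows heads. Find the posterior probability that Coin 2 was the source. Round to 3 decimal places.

Posterior probability ≈ 0.276

Tabulate prior·likelihood by source: [1] prior 0.2, lik 0.45, product 0.09000; [2] prior 0.2, lik 0.81, product 0.1620; [3] prior 0.2, lik 0.32, product 0.06400; [4] prior 0.2, lik 0.63, product 0.1260; [5] prior 0.2, lik 0.72, product 0.1440.
Normalizing constant = 0.58600; the posterior for Coin 2 is its product over the sum, 0.1620/0.58600 = 0.276.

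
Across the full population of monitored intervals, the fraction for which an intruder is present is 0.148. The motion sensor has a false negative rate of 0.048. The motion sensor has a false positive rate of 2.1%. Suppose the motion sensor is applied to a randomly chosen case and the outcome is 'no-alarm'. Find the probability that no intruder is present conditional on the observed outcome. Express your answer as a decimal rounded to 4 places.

P(¬H | E) ≈ 0.9916

Let H be the event that an intruder is present. P(H) = 0.148, so P(¬H) = 0.852. With E the 'no-alarm' result, P(E|H) = 0.048 and P(E|¬H) = 0.979.
P(E) = 0.048·0.148 + 0.979·0.852 = 0.0071040 + 0.83411 = 0.84121.
By Bayes' theorem, P(H|E) = 0.0071040 / 0.84121 = 0.0084. Hence P(¬H|E) = 1 − 0.0084 = 0.9916.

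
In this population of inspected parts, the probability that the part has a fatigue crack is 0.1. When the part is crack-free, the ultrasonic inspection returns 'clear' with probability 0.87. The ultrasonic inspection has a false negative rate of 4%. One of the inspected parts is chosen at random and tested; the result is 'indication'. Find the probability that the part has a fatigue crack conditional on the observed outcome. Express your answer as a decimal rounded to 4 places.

P(H | E) ≈ 0.4507

Let H be the event that the part has a fatigue crack. P(H) = 0.1, so P(¬H) = 0.9. With E the 'indication' result, P(E|H) = 0.96 and P(E|¬H) = 0.13.
P(E) = 0.96·0.1 + 0.13·0.9 = 0.096000 + 0.11700 = 0.21300.
By Bayes' theorem, P(H|E) = 0.096000 / 0.21300 = 0.4507.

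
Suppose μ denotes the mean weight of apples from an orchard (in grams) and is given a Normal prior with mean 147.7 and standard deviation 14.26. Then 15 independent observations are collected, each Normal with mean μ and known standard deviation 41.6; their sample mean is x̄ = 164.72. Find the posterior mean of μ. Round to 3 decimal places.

With known σ, the Normal prior is conjugate. Weight on the data is w = (n/σ²)/(n/σ² + 1/τ₀²) = 0.00866771/(0.00866771+0.00491769) = 0.63802.
Posterior mean = w·x̄ + (1−w)·μ₀ = 0.63802·164.72 + 0.36198·147.7 = 158.559.

Posterior mean ≈ 158.559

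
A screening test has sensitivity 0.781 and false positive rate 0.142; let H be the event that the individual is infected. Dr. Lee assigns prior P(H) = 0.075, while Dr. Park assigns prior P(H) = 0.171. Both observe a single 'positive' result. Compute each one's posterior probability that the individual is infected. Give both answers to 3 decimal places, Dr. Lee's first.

Dr. Lee: 0.308; Dr. Park: 0.532

P('+'|H) = 0.781, P('+'|¬H) = 0.142.
Dr. Lee: numerator 0.781·0.075 = 0.058575; evidence = 0.058575+0.142·0.925 = 0.18993; posterior = 0.308.
Dr. Park: numerator 0.781·0.171 = 0.13355; evidence = 0.13355+0.142·0.829 = 0.25127; posterior = 0.532.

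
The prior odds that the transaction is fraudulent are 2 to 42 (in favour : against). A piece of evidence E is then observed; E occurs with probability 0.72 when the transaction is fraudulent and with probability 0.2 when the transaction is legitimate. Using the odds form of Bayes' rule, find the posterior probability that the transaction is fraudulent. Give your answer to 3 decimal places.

Posterior probability ≈ 0.146

Prior odds = 2/42 = 0.047619. In log-odds, ln(0.047619) = -3.0445.
Add log likelihood ratio: ln(3.6000) = 1.2809.
Posterior log-odds = -1.7636, so posterior odds = exp(-1.7636) = 0.17143. Converting, P(H|E) = 0.17143/1.1714 = 0.146.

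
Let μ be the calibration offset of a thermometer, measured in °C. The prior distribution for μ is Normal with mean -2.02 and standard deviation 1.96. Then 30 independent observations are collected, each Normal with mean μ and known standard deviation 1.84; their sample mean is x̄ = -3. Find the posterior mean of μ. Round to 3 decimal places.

Prior precision 1/τ₀² = 1/1.96² = 0.260308; data precision n/σ² = 30/1.84² = 8.86106.
Posterior precision = 0.260308 + 8.86106 = 9.12137.
Posterior mean = (0.260308·-2.02 + 8.86106·-3) / 9.12137 = -2.972.

Posterior mean ≈ -2.972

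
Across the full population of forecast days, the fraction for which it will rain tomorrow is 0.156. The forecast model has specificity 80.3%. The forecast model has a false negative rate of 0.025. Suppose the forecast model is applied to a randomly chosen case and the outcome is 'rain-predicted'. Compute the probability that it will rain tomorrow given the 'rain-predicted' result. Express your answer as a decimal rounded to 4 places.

P(H | E) ≈ 0.4777

Write H for 'it will rain tomorrow'. Prior odds H:¬H = 0.156/0.844 = 0.18483. For the 'rain-predicted' outcome, the likelihood ratio is 0.975/0.197 = 4.9492.
Posterior odds = 0.18483 × 4.9492 = 0.91479, so P(H|E) = 0.91479/(1+0.91479) = 0.4777.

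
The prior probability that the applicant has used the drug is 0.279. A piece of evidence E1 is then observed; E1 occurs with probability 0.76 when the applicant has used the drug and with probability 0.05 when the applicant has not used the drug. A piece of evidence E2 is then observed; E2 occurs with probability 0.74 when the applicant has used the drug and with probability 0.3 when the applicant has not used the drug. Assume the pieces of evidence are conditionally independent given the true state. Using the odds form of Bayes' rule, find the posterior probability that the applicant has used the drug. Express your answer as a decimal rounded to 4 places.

Posterior probability ≈ 0.9355

Prior odds = 0.279/(1−0.279) = 0.38696.
Likelihood ratio for E1 = 0.76/0.05 = 15.200.
Likelihood ratio for E2 = 0.74/0.3 = 2.4667.
Posterior odds = prior odds × LR₁ × LR₂ = 14.509.
Posterior probability = odds/(1+odds) = 14.509/15.509 = 0.9355.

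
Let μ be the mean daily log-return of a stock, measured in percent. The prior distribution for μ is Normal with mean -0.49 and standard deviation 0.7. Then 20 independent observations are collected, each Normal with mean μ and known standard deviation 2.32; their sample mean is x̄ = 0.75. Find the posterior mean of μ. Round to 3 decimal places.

Prior precision 1/τ₀² = 1/0.7² = 2.04082; data precision n/σ² = 20/2.32² = 3.71581.
Posterior precision = 2.04082 + 3.71581 = 5.75663.
Posterior mean = (2.04082·-0.49 + 3.71581·0.75) / 5.75663 = 0.310.

Posterior mean ≈ 0.310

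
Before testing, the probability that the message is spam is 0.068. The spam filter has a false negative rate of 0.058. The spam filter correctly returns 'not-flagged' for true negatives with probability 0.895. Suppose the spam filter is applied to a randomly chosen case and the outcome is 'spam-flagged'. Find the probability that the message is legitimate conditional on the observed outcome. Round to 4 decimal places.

Write H for 'the message is spam'. Prior odds H:¬H = 0.068/0.932 = 0.072961. For the 'spam-flagged' outcome, the likelihood ratio is 0.942/0.105 = 8.9714.
Posterior odds = 0.072961 × 8.9714 = 0.65457, so P(H|E) = 0.65457/(1+0.65457) = 0.3956. Then P(¬H|E) = 1 − 0.3956 = 0.6044.

P(¬H | E) ≈ 0.6044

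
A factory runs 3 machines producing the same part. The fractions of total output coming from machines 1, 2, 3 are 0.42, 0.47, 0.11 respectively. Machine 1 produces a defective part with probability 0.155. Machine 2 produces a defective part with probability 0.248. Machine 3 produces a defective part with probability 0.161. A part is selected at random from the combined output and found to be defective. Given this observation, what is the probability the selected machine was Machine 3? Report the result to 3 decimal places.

P(defective|M1) = 0.155; P(defective|M2) = 0.248; P(defective|M3) = 0.161.
Prior × likelihood for each source: 0.42·0.155=0.06510, 0.47·0.248=0.1166, 0.11·0.161=0.01771. Summing gives P(defective) = 0.19937.
P(Machine 3 | defective) = 0.01771 / 0.19937 = 0.089.

Posterior probability ≈ 0.089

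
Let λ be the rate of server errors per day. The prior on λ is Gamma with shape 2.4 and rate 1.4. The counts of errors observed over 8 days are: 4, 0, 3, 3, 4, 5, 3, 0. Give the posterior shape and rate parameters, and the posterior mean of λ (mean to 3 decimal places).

Total count ∑xᵢ = 22 over n = 8 days.
Gamma is conjugate to the Poisson likelihood: posterior is Gamma(shape = 2.4+22 = 24.4, rate = 1.4+8 = 9.4).
Posterior mean = shape/rate = 24.4/9.4 = 2.596.

Posterior: Gamma(shape=24.4, rate=9.4); mean ≈ 2.596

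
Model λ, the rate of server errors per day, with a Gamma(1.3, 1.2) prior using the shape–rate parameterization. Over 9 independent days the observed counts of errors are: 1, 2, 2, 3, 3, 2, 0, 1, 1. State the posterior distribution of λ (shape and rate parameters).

Posterior: Gamma(shape=16.3, rate=10.2)

The Poisson likelihood adds the total count to the shape and the number of exposure periods to the rate. Here ∑xᵢ = 15 and n = 9, so shape 1.3→16.3 and rate 1.2→10.2.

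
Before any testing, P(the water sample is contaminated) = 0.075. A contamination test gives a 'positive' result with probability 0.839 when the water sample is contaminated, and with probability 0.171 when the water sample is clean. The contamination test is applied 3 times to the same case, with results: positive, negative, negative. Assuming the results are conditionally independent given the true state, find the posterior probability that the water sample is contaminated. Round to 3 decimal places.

Let H be the event that the water sample is contaminated; start with P(H) = 0.075. P('positive'|H) = 0.839, P('positive'|¬H) = 0.171.
Update on result 1 ('positive'): P(H) ← 0.839·0.0750 / (0.839·0.0750 + 0.171·0.9250) = 0.062925/0.22110 = 0.2846.
Update on result 2 ('negative'): P(H) ← 0.161·0.2846 / (0.161·0.2846 + 0.829·0.7154) = 0.045821/0.63889 = 0.0717.
Update on result 3 ('negative'): P(H) ← 0.161·0.0717 / (0.161·0.0717 + 0.829·0.9283) = 0.011547/0.78109 = 0.0148.

Posterior P(H) ≈ 0.015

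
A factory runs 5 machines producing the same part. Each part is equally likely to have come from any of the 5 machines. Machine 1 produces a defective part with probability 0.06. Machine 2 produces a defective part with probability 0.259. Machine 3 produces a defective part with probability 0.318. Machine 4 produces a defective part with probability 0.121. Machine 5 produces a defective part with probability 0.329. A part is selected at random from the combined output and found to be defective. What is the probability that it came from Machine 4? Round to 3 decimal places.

P(defective|M1) = 0.06; P(defective|M2) = 0.259; P(defective|M3) = 0.318; P(defective|M4) = 0.121; P(defective|M5) = 0.329.
Prior × likelihood for each source: 0.2·0.06=0.01200, 0.2·0.259=0.05180, 0.2·0.318=0.06360, 0.2·0.121=0.02420, 0.2·0.329=0.06580. Summing gives P(defective) = 0.21740.
P(Machine 4 | defective) = 0.02420 / 0.21740 = 0.111.

Posterior probability ≈ 0.111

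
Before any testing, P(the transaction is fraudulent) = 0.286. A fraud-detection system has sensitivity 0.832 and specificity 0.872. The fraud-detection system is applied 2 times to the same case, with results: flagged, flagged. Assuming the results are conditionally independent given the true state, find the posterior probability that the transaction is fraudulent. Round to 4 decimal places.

Posterior P(H) ≈ 0.9442

With H the event that the transaction is fraudulent, the joint likelihood of the observed sequence is P(data|H) = 0.832·0.832 = 0.69222 and P(data|¬H) = 0.128·0.128 = 0.016384.
Bayes: P(H|data) = 0.286·0.69222 / (0.286·0.69222 + 0.714·0.016384) = 0.19798/0.20967 = 0.9442.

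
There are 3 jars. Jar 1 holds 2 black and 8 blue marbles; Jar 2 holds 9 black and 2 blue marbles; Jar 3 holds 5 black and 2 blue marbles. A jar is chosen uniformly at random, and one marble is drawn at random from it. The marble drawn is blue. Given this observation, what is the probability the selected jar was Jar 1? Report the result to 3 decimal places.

Tabulate prior·likelihood by source: [1] prior 0.333333, lik 0.8, product 0.2667; [2] prior 0.333333, lik 0.1818, product 0.06061; [3] prior 0.333333, lik 0.2857, product 0.09524.
Normalizing constant = 0.42251; the posterior for Jar 1 is its product over the sum, 0.2667/0.42251 = 0.631.

Posterior probability ≈ 0.631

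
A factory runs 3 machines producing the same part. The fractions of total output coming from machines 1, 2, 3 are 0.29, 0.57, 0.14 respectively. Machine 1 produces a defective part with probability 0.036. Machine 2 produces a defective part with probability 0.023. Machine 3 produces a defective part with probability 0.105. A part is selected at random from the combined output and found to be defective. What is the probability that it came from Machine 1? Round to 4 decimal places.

Tabulate prior·likelihood by source: [1] prior 0.29, lik 0.036, product 0.01044; [2] prior 0.57, lik 0.023, product 0.01311; [3] prior 0.14, lik 0.105, product 0.01470.
Normalizing constant = 0.038250; the posterior for Machine 1 is its product over the sum, 0.01044/0.038250 = 0.2729.

Posterior probability ≈ 0.2729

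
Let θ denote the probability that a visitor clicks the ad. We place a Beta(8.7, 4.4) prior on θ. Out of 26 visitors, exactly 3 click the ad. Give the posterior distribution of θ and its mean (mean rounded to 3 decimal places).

Posterior: Beta(11.7, 27.4); mean ≈ 0.299

The binomial likelihood is conjugate to the Beta prior: with 3 successes and 23 failures, the posterior is Beta(8.7+3, 4.4+23) = Beta(11.7, 27.4).
Posterior mean = α/(α+β) = 11.7/39.1 = 0.299.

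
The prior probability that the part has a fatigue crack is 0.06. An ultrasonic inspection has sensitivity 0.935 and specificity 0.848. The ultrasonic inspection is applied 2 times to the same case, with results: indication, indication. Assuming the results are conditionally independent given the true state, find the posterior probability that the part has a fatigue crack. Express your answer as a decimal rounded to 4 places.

Posterior P(H) ≈ 0.7072

Let H be the event that the part has a fatigue crack; start with P(H) = 0.06. P('indication'|H) = 0.935, P('indication'|¬H) = 0.152.
Update on result 1 ('indication'): P(H) ← 0.935·0.0600 / (0.935·0.0600 + 0.152·0.9400) = 0.056100/0.19898 = 0.2819.
Update on result 2 ('indication'): P(H) ← 0.935·0.2819 / (0.935·0.2819 + 0.152·0.7181) = 0.26361/0.37276 = 0.7072.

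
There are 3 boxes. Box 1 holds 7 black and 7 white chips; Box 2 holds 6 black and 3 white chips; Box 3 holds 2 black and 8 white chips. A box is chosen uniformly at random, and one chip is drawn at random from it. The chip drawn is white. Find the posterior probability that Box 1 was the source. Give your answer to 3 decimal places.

Posterior probability ≈ 0.306

Tabulate prior·likelihood by source: [1] prior 0.333333, lik 0.5, product 0.1667; [2] prior 0.333333, lik 0.3333, product 0.1111; [3] prior 0.333333, lik 0.8, product 0.2667.
Normalizing constant = 0.54444; the posterior for Box 1 is its product over the sum, 0.1667/0.54444 = 0.306.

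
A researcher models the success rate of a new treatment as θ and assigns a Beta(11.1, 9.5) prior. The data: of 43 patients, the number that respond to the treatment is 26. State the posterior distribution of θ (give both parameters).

The binomial likelihood is conjugate to the Beta prior: with 26 successes and 17 failures, the posterior is Beta(11.1+26, 9.5+17) = Beta(37.1, 26.5).

Posterior: Beta(37.1, 26.5)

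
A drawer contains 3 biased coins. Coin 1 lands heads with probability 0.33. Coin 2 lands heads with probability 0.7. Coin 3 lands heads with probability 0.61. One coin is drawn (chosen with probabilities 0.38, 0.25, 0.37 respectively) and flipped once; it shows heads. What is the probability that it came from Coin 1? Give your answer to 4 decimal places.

P(heads|C1) = 0.33; P(heads|C2) = 0.7; P(heads|C3) = 0.61.
Prior × likelihood for each source: 0.38·0.33=0.1254, 0.25·0.7=0.1750, 0.37·0.61=0.2257. Summing gives P(heads) = 0.52610.
P(Coin 1 | heads) = 0.1254 / 0.52610 = 0.2384.

Posterior probability ≈ 0.2384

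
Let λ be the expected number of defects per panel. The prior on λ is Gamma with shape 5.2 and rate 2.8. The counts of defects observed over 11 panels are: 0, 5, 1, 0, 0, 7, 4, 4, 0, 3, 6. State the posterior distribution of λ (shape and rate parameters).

Total count ∑xᵢ = 30 over n = 11 panels.
Gamma is conjugate to the Poisson likelihood: posterior is Gamma(shape = 5.2+30 = 35.2, rate = 2.8+11 = 13.8).

Posterior: Gamma(shape=35.2, rate=13.8)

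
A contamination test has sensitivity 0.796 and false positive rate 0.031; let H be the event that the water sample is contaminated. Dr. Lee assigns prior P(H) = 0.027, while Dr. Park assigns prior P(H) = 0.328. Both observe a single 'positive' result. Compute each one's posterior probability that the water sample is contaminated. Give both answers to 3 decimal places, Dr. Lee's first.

The likelihood ratio for a 'positive' result is 0.796/0.031 = 25.677.
Dr. Lee: prior odds 0.027/0.973 = 0.027749; posterior odds 0.71253; posterior probability 0.416.
Dr. Park: prior odds 0.328/0.672 = 0.48810; posterior odds 12.533; posterior probability 0.926.

Dr. Lee: 0.416; Dr. Park: 0.926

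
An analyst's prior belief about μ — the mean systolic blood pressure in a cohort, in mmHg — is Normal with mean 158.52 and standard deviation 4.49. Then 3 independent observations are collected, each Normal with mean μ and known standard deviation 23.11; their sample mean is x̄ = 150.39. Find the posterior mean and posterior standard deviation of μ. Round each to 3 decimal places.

Posterior mean ≈ 157.693; posterior SD ≈ 4.256

Prior precision 1/τ₀² = 1/4.49² = 0.0496029; data precision n/σ² = 3/23.11² = 0.00561722.
Posterior precision = 0.0496029 + 0.00561722 = 0.0552201, giving posterior SD = 1/√0.0552201 = 4.256.
Posterior mean = (0.0496029·158.52 + 0.00561722·150.39) / 0.0552201 = 157.693.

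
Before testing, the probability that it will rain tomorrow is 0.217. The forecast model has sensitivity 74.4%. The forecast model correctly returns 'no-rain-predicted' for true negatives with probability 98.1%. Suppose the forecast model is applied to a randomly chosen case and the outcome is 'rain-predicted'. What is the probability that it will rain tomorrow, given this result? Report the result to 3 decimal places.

Let H be the event that it will rain tomorrow. P(H) = 0.217, so P(¬H) = 0.783. With E the 'rain-predicted' result, P(E|H) = 0.744 and P(E|¬H) = 0.019.
P(E) = 0.744·0.217 + 0.019·0.783 = 0.16145 + 0.014877 = 0.17633.
By Bayes' theorem, P(H|E) = 0.16145 / 0.17633 = 0.916.

P(H | E) ≈ 0.916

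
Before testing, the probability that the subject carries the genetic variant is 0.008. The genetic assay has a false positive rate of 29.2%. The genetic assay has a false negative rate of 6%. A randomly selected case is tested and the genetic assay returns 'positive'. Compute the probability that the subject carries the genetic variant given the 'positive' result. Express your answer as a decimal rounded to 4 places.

P(H | E) ≈ 0.0253

Write H for 'the subject carries the genetic variant'. Prior odds H:¬H = 0.008/0.992 = 0.0080645. For the 'positive' outcome, the likelihood ratio is 0.94/0.292 = 3.2192.
Posterior odds = 0.0080645 × 3.2192 = 0.025961, so P(H|E) = 0.025961/(1+0.025961) = 0.0253.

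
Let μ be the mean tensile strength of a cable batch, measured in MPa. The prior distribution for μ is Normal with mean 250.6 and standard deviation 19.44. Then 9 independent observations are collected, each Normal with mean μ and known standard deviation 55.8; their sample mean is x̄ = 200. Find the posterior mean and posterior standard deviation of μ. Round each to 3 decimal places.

Posterior mean ≈ 224.183; posterior SD ≈ 13.439

Prior precision 1/τ₀² = 1/19.44² = 0.00264611; data precision n/σ² = 9/55.8² = 0.00289051.
Posterior precision = 0.00264611 + 0.00289051 = 0.00553662, giving posterior SD = 1/√0.00553662 = 13.439.
Posterior mean = (0.00264611·250.6 + 0.00289051·200) / 0.00553662 = 224.183.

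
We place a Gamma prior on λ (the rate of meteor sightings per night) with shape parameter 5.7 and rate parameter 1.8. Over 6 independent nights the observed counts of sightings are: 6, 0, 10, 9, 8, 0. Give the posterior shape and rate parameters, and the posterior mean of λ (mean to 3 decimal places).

Posterior: Gamma(shape=38.7, rate=7.8); mean ≈ 4.962

Total count ∑xᵢ = 33 over n = 6 nights.
Gamma is conjugate to the Poisson likelihood: posterior is Gamma(shape = 5.7+33 = 38.7, rate = 1.8+6 = 7.8).
E[λ | data] = 38.7/7.8 = 4.962.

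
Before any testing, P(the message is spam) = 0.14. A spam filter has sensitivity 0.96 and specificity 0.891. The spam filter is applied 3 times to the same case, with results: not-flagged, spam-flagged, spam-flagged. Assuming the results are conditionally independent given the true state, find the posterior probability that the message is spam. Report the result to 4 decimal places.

With H the event that the message is spam, the joint likelihood of the observed sequence is P(data|H) = 0.04·0.96·0.96 = 0.036864 and P(data|¬H) = 0.891·0.109·0.109 = 0.010586.
Bayes: P(H|data) = 0.14·0.036864 / (0.14·0.036864 + 0.86·0.010586) = 0.0051610/0.014265 = 0.3618.

Posterior P(H) ≈ 0.3618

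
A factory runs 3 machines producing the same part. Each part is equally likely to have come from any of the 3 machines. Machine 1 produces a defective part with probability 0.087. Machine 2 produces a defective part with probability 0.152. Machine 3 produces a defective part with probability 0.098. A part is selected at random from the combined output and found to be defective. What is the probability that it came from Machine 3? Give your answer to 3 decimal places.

Posterior probability ≈ 0.291

Tabulate prior·likelihood by source: [1] prior 0.333333, lik 0.087, product 0.02900; [2] prior 0.333333, lik 0.152, product 0.05067; [3] prior 0.333333, lik 0.098, product 0.03267.
Normalizing constant = 0.11233; the posterior for Machine 3 is its product over the sum, 0.03267/0.11233 = 0.291.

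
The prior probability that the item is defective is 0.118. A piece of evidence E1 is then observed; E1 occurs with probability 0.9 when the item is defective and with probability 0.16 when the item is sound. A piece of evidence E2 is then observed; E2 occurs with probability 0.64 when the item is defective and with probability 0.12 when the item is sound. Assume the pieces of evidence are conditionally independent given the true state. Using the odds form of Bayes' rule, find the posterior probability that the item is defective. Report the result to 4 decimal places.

Prior odds = 0.118/(1−0.118) = 0.13379.
Likelihood ratio for E1 = 0.9/0.16 = 5.6250.
Likelihood ratio for E2 = 0.64/0.12 = 5.3333.
Posterior odds = prior odds × LR₁ × LR₂ = 4.0136.
Posterior probability = odds/(1+odds) = 4.0136/5.0136 = 0.8005.

Posterior probability ≈ 0.8005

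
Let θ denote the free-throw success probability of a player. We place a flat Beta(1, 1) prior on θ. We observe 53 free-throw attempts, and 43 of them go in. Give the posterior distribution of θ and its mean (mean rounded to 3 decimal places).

The binomial likelihood is conjugate to the Beta prior: with 43 successes and 10 failures, the posterior is Beta(1+43, 1+10) = Beta(44, 11).
Posterior mean = α/(α+β) = 44/55 = 0.800.

Posterior: Beta(44, 11); mean ≈ 0.800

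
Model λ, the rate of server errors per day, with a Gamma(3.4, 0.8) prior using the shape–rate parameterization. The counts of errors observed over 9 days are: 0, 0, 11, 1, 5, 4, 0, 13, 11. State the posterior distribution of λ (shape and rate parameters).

Posterior: Gamma(shape=48.4, rate=9.8)

Total count ∑xᵢ = 45 over n = 9 days.
Gamma is conjugate to the Poisson likelihood: posterior is Gamma(shape = 3.4+45 = 48.4, rate = 0.8+9 = 9.8).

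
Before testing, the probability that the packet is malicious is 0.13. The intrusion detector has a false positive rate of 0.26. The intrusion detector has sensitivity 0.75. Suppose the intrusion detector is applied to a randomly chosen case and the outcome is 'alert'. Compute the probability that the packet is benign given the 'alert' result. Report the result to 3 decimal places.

P(¬H | E) ≈ 0.699

Let H be the event that the packet is malicious. P(H) = 0.13, so P(¬H) = 0.87. With E the 'alert' result, P(E|H) = 0.75 and P(E|¬H) = 0.26.
P(E) = 0.75·0.13 + 0.26·0.87 = 0.097500 + 0.22620 = 0.32370.
By Bayes' theorem, P(H|E) = 0.097500 / 0.32370 = 0.301. Hence P(¬H|E) = 1 − 0.301 = 0.699.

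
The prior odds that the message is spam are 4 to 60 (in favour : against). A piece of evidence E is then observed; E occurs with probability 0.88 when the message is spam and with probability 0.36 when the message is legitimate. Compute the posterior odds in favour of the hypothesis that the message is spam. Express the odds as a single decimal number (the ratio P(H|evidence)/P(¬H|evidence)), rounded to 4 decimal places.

Prior odds = 4/60 = 0.066667. In log-odds, ln(0.066667) = -2.7081.
Add log likelihood ratio: ln(2.4444) = 0.89382.
Posterior log-odds = -1.8142, so posterior odds = exp(-1.8142) = 0.16296.

Posterior odds ≈ 0.1630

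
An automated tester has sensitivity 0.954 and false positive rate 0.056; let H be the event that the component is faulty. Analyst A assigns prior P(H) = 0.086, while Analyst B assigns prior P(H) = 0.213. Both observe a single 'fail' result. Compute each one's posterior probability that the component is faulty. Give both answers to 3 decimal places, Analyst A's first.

Analyst A: 0.616; Analyst B: 0.822

P('+'|H) = 0.954, P('+'|¬H) = 0.056.
Analyst A: numerator 0.954·0.086 = 0.082044; evidence = 0.082044+0.056·0.914 = 0.13323; posterior = 0.616.
Analyst B: numerator 0.954·0.213 = 0.20320; evidence = 0.20320+0.056·0.787 = 0.24727; posterior = 0.822.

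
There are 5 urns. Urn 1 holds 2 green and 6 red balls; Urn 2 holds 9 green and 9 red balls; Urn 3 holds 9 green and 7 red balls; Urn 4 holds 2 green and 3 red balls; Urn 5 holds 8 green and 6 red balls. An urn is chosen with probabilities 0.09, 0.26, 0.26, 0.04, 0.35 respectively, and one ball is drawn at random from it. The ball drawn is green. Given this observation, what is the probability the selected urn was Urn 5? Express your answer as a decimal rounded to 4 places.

Posterior probability ≈ 0.3885

Tabulate prior·likelihood by source: [1] prior 0.09, lik 0.25, product 0.02250; [2] prior 0.26, lik 0.5, product 0.1300; [3] prior 0.26, lik 0.5625, product 0.1462; [4] prior 0.04, lik 0.4, product 0.01600; [5] prior 0.35, lik 0.5714, product 0.2000.
Normalizing constant = 0.51475; the posterior for Urn 5 is its product over the sum, 0.2000/0.51475 = 0.3885.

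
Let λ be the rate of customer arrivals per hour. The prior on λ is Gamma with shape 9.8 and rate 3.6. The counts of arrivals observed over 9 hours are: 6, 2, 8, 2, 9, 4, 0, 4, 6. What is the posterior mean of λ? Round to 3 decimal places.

Posterior mean ≈ 4.032

Total count ∑xᵢ = 41 over n = 9 hours.
Gamma is conjugate to the Poisson likelihood: posterior is Gamma(shape = 9.8+41 = 50.8, rate = 3.6+9 = 12.6).
E[λ | data] = 50.8/12.6 = 4.032.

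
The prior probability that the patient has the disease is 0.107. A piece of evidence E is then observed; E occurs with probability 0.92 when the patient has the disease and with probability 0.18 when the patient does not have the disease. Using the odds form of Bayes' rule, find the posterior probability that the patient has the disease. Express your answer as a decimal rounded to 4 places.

Prior odds = 0.107/(1−0.107) = 0.11982. In log-odds, ln(0.11982) = -2.1218.
Add log likelihood ratio: ln(5.1111) = 1.6314.
Posterior log-odds = -0.49034, so posterior odds = exp(-0.49034) = 0.61242. Converting, P(H|E) = 0.61242/1.6124 = 0.3798.

Posterior probability ≈ 0.3798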